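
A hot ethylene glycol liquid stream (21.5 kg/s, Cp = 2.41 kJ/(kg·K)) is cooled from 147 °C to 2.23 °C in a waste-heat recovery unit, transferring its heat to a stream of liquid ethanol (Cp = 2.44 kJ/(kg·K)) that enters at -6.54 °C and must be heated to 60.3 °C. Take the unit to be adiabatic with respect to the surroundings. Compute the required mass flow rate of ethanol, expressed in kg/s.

ṁ_c = 46.0 kg/s

Heat released by hot stream: Q = 21.5 × 2.41 × (147 − 2.23) = 7501.3 kJ/s
Energy balance on cold side (adiabatic exchanger): Q = ṁ_c·Cp_c·(T_c,out − T_c,in)
ṁ_c = 7501.3 / [2.44 × (60.3 − -6.54)] = 45.995 kg/s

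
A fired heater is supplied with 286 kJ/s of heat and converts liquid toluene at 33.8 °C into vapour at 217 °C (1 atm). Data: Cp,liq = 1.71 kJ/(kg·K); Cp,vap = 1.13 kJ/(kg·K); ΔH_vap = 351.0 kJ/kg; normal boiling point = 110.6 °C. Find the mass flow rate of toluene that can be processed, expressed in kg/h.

ṁ = 1710 kg/h

Δh = 1.71×(110.6−33.8) + 351.0 + 1.13×(217−110.6) = 602.56 kJ/kg
Q = 286 kJ/s = 286 kJ/s = 1.0296e+06 kJ/h
ṁ = Q/Δh = 1.0296e+06 / 602.56 = 1708.7 kg/h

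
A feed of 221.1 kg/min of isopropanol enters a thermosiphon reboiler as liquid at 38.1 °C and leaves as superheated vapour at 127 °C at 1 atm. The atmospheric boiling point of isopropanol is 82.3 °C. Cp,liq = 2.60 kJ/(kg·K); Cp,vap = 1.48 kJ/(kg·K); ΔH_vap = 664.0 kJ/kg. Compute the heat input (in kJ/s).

liquid 38.1→82.3 °C: 114.92 kJ/kg
vaporisation at 82.3 °C: 664 kJ/kg
vapour 82.3→127 °C: 66.156 kJ/kg
Δh = 114.92 + 664 + 66.156 = 845.08 kJ/kg
Q = ṁ·Δh = 221.1 kg/min × 845.08 kJ/kg = 186850 kJ/min
|Q| = 3114.1 kW

Q = 3110 kJ/s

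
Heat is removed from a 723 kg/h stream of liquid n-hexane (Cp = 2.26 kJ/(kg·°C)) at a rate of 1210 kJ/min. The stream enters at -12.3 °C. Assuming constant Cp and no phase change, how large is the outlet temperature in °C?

T_out = -56.7 °C

Q = 1210 kJ/min = 72600 kJ/h
ΔT = Q/(ṁ·Cp) = 72600/(723×2.26) = 44.431 K
T_out = -12.3 − 44.431 = -56.731 °C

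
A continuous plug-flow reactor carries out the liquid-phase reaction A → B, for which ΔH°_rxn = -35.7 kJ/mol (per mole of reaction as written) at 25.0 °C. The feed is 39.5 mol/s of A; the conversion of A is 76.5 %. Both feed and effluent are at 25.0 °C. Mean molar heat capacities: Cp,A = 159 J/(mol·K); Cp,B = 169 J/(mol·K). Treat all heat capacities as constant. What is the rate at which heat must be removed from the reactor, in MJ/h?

Q_out = 3880 MJ/h

Extent of reaction ξ = 0.765 × 39.5 = 30.218 mol/s
Reaction term: ξ·ΔH°_rxn = 30.218 × -35.7 = -1078.8 kJ/s
Q = ΔH = -1078.8 kJ/s = -1078.8 kW
Heat removed = 3883.6 MJ/h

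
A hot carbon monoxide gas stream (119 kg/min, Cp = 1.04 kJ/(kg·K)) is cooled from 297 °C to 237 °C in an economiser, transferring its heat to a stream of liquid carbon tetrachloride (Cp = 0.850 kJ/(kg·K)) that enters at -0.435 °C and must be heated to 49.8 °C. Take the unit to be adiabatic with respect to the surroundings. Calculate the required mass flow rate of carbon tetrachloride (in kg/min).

Heat released by hot stream: Q = 119 × 1.04 × (297 − 237) = 7425.6 kJ/min
Energy balance on cold side (adiabatic exchanger): Q = ṁ_c·Cp_c·(T_c,out − T_c,in)
ṁ_c = 7425.6 / [0.850 × (49.8 − -0.435)] = 173.9 kg/min

ṁ_c = 174 kg/min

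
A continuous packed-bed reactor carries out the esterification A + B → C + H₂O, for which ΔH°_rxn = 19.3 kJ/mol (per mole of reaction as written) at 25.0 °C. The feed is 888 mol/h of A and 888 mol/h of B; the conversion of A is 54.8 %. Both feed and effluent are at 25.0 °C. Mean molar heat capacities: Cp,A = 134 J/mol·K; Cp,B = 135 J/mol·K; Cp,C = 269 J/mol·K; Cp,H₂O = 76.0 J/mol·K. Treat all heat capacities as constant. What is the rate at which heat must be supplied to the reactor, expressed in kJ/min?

Extent of reaction ξ = 0.548 × 888 = 486.62 mol/h
Reaction term: ξ·ΔH°_rxn = 486.62 × 19.3 = 9391.8 kJ/h
Q = ΔH = 9391.8 kJ/h = 2.6088 kW
Heat supplied = 156.53 kJ/min

Q_in = 157 kJ/min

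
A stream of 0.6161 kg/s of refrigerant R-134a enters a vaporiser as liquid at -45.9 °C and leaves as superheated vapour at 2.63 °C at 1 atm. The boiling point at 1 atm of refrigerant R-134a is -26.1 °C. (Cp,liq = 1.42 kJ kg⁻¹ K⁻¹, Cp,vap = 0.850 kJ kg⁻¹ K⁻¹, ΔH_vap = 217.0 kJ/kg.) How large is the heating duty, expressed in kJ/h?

Q = 598000 kJ/h

liquid -45.9→-26.1 °C: 28.116 kJ/kg
vaporisation at -26.1 °C: 217 kJ/kg
vapour -26.1→2.63 °C: 24.421 kJ/kg
Δh = 28.116 + 217 + 24.421 = 269.54 kJ/kg
Q = ṁ·Δh = 0.6161 kg/s × 269.54 kJ/kg = 166.06 kJ/s
|Q| = 166.06 kW = 597820 kJ/h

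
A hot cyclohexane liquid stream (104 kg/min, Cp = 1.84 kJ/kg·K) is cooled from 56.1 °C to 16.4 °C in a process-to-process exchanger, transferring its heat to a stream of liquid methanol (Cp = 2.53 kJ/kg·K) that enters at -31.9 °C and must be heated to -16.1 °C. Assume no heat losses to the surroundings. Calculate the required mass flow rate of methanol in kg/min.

Heat released by hot stream: Q = 104 × 1.84 × (56.1 − 16.4) = 7597 kJ/min
Energy balance on cold side (adiabatic exchanger): Q = ṁ_c·Cp_c·(T_c,out − T_c,in)
ṁ_c = 7597 / [2.53 × (-16.1 − -31.9)] = 190.05 kg/min

ṁ_c = 190 kg/min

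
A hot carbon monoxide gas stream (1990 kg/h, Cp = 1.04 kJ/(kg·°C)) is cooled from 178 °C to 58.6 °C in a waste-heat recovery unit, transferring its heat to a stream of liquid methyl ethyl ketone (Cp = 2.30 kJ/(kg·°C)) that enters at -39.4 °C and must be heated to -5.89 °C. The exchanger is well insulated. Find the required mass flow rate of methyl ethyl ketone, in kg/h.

Heat released by hot stream: Q = 1990 × 1.04 × (178 − 58.6) = 247110 kJ/h
Energy balance on cold side (adiabatic exchanger): Q = ṁ_c·Cp_c·(T_c,out − T_c,in)
ṁ_c = 247110 / [2.30 × (-5.89 − -39.4)] = 3206.2 kg/h

ṁ_c = 3210 kg/h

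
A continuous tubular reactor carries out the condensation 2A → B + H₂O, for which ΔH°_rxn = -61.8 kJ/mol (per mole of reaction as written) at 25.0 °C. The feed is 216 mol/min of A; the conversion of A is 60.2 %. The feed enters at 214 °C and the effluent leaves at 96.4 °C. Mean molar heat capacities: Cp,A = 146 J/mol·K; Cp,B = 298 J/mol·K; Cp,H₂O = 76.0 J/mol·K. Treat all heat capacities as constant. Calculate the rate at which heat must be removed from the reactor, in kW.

Q_out = 122 kW

Extent of reaction ξ = 0.602 × 216 / 2 = 65.016 mol/min
Reaction term: ξ·ΔH°_rxn = 65.016 × -61.8 = -4018 kJ/min
Sensible, feed 214→25 °C: -5960.3 kJ/min
Outlet flows (mol/min): A 85.968, B 65.016, H₂O 65.016
Sensible, products 25→96.4 °C: 2632.3 kJ/min
Q = ΔH = -7346 kJ/min = -122.43 kW
Heat removed = 122.43 kW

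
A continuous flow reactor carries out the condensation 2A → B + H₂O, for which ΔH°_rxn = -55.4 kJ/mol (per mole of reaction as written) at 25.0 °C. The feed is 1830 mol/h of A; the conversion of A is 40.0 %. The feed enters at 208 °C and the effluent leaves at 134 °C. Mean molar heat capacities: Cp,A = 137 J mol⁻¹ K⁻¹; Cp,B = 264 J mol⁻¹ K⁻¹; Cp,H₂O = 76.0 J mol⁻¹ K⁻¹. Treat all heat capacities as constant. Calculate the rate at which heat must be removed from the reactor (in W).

Q_out = 10100 W

Extent of reaction ξ = 0.400 × 1830 / 2 = 366 mol/h
Reaction term: ξ·ΔH°_rxn = 366 × -55.4 = -20276 kJ/h
Sensible, feed 208→25 °C: -45880 kJ/h
Outlet flows (mol/h): A 1098, B 366, H₂O 366
Sensible, products 25→134 °C: 29960 kJ/h
Q = ΔH = -36196 kJ/h = -10.054 kW
Heat removed = 10054 W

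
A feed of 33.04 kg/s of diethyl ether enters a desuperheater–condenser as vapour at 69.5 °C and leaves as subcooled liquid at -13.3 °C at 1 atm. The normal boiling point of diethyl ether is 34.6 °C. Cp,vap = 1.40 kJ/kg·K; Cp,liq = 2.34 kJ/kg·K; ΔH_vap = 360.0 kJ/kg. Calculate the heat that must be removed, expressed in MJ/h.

vapour 69.5→34.6 °C: -48.86 kJ/kg
condensation at 34.6 °C: -360 kJ/kg
liquid 34.6→-13.3 °C: -112.09 kJ/kg
Δh = -48.86 + -360 + -112.09 = -520.95 kJ/kg
Q = ṁ·Δh = 33.04 kg/s × -520.95 kJ/kg = -17212 kJ/s
|Q| = 17212 kW = 61963 MJ/h

Q_c = 62000 MJ/h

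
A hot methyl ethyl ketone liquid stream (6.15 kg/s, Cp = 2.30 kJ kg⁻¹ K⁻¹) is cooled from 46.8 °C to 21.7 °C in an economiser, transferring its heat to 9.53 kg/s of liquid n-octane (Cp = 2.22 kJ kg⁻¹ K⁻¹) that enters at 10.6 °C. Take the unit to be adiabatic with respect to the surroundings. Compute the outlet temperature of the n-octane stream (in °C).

T_c,out = 27.4 °C

Heat released by hot stream: Q = 6.15 × 2.30 × (46.8 − 21.7) = 355.04 kJ/s
Energy balance on cold side (adiabatic exchanger): Q = ṁ_c·Cp_c·(T_c,out − T_c,in)
T_c,out = 10.6 + 355.04/(9.53 × 2.22) = 27.382 °C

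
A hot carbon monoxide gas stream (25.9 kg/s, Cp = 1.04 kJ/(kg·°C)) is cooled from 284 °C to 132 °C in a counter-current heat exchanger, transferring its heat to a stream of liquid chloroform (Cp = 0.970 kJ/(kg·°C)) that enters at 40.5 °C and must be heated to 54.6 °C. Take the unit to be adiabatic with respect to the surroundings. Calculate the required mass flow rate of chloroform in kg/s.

Heat released by hot stream: Q = 25.9 × 1.04 × (284 − 132) = 4094.3 kJ/s
Energy balance on cold side (adiabatic exchanger): Q = ṁ_c·Cp_c·(T_c,out − T_c,in)
ṁ_c = 4094.3 / [0.970 × (54.6 − 40.5)] = 299.35 kg/s

ṁ_c = 299 kg/s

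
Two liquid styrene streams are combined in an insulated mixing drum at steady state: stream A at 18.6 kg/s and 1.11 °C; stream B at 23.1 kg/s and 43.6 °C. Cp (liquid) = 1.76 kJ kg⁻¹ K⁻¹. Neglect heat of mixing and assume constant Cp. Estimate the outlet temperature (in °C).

T_out = 24.6 °C

No heat crosses the boundary, so H_out = H_in.
Σ ṁᵢCp,ᵢTᵢ = 18.6×1.76×1.11 + 23.1×1.76×43.6 = 1808.9
Σ ṁᵢCp,ᵢ = 18.6×1.76 + 23.1×1.76 = 73.392
T_out = 1808.9 / 73.392 = 24.648 °C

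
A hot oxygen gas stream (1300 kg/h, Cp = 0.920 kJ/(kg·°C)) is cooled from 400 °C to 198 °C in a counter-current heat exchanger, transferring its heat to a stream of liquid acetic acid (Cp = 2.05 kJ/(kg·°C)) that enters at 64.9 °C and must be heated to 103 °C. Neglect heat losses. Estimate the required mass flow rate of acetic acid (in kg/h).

ṁ_c = 3090 kg/h

Heat released by hot stream: Q = 1300 × 0.920 × (400 − 198) = 241590 kJ/h
Energy balance on cold side (adiabatic exchanger): Q = ṁ_c·Cp_c·(T_c,out − T_c,in)
ṁ_c = 241590 / [2.05 × (103 − 64.9)] = 3093.2 kg/h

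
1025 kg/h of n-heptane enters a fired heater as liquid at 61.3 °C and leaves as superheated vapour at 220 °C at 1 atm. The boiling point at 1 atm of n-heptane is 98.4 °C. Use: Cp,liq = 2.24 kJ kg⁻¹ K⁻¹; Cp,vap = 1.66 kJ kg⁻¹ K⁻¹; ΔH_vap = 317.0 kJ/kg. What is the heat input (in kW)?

Q = 171 kW

liquid 61.3→98.4 °C: 83.104 kJ/kg
vaporisation at 98.4 °C: 317 kJ/kg
vapour 98.4→220 °C: 201.86 kJ/kg
Δh = 83.104 + 317 + 201.86 = 601.96 kJ/kg
Q = ṁ·Δh = 1025 kg/h × 601.96 kJ/kg = 617010 kJ/h
|Q| = 171.39 kW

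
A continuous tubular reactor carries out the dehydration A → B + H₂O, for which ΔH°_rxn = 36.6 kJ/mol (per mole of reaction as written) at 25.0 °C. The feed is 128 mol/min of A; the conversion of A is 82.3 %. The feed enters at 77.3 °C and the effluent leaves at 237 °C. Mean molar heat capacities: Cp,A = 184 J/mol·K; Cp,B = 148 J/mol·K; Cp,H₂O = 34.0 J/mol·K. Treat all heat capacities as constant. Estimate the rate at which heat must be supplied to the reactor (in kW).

Extent of reaction ξ = 0.823 × 128 = 105.34 mol/min
Reaction term: ξ·ΔH°_rxn = 105.34 × 36.6 = 3855.6 kJ/min
Sensible, feed 77.3→25 °C: -1231.8 kJ/min
Outlet flows (mol/min): A 22.656, B 105.34, H₂O 105.34
Sensible, products 25→237 °C: 4948.4 kJ/min
Q = ΔH = 7572.2 kJ/min = 126.2 kW
Heat supplied = 126.2 kW

Q_in = 126 kW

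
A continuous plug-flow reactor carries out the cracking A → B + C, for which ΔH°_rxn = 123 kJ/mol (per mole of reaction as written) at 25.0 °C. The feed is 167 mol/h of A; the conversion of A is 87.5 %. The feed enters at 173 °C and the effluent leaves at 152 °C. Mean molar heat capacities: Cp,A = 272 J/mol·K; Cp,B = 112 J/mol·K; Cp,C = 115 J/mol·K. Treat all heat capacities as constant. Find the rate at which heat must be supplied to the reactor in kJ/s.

Q_in = 4.50 kJ/s

Extent of reaction ξ = 0.875 × 167 = 146.12 mol/h
Reaction term: ξ·ΔH°_rxn = 146.12 × 123 = 17973 kJ/h
Sensible, feed 173→25 °C: -6722.8 kJ/h
Outlet flows (mol/h): A 20.875, B 146.12, C 146.12
Sensible, products 25→152 °C: 4933.7 kJ/h
Q = ΔH = 16184 kJ/h = 4.4957 kW
Heat supplied = 4.4957 kJ/s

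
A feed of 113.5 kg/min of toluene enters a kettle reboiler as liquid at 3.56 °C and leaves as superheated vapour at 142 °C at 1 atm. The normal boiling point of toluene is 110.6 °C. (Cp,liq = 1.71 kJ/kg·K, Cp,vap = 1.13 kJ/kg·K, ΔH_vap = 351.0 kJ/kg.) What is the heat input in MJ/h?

Q = 3880 MJ/h

liquid 3.56→110.6 °C: 183.04 kJ/kg
vaporisation at 110.6 °C: 351 kJ/kg
vapour 110.6→142 °C: 35.482 kJ/kg
Δh = 183.04 + 351 + 35.482 = 569.52 kJ/kg
Q = ṁ·Δh = 113.5 kg/min × 569.52 kJ/kg = 64641 kJ/min
|Q| = 1077.3 kW = 3878.4 MJ/h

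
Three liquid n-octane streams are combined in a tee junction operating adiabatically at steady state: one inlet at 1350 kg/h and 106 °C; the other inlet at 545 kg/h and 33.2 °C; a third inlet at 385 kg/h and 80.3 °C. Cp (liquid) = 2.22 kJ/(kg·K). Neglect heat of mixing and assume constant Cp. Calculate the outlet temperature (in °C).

T_out = 84.3 °C

Energy balance with Q = 0: Σ ṁᵢCp,ᵢ(T_out − Tᵢ) = 0
Σ ṁᵢCp,ᵢTᵢ = 1350×2.22×106 + 545×2.22×33.2 + 385×2.22×80.3 = 426480
Σ ṁᵢCp,ᵢ = 1350×2.22 + 545×2.22 + 385×2.22 = 5061.6
T_out = 426480 / 5061.6 = 84.259 °C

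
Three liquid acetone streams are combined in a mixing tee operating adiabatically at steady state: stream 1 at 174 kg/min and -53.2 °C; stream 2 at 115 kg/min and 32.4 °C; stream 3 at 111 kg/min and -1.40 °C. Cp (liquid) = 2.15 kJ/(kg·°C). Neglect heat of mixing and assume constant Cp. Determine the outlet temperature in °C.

Energy balance with Q = 0: Σ ṁᵢCp,ᵢ(T_out − Tᵢ) = 0
T_out = Σ ṁᵢCp,ᵢTᵢ / Σ ṁᵢCp,ᵢ
      = -12225 / 860 = -14.216 °C

T_out = -14.2 °C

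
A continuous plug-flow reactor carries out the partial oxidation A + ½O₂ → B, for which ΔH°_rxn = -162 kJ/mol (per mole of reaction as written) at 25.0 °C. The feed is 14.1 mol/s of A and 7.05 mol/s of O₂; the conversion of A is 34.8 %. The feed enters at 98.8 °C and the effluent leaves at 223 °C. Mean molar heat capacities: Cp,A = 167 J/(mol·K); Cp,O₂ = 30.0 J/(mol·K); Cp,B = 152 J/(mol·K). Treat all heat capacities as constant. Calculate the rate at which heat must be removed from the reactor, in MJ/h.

Q_out = 1820 MJ/h

Extent of reaction ξ = 0.348 × 14.1 = 4.9068 mol/s
Reaction term: ξ·ΔH°_rxn = 4.9068 × -162 = -794.9 kJ/s
Sensible, feed 98.8→25 °C: -189.39 kJ/s
Outlet flows (mol/s): A 9.1932, O₂ 4.5966, B 4.9068
Sensible, products 25→223 °C: 478.96 kJ/s
Q = ΔH = -505.33 kJ/s = -505.33 kW
Heat removed = 1819.2 MJ/h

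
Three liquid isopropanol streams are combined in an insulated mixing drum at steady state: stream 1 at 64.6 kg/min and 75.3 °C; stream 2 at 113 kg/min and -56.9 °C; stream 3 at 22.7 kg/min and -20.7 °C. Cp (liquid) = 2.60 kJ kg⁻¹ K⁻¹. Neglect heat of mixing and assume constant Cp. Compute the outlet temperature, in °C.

Energy balance with Q = 0: Σ ṁᵢCp,ᵢ(T_out − Tᵢ) = 0
T_out = Σ ṁᵢCp,ᵢTᵢ / Σ ṁᵢCp,ᵢ
      = -5291.5 / 520.78 = -10.161 °C

T_out = -10.2 °C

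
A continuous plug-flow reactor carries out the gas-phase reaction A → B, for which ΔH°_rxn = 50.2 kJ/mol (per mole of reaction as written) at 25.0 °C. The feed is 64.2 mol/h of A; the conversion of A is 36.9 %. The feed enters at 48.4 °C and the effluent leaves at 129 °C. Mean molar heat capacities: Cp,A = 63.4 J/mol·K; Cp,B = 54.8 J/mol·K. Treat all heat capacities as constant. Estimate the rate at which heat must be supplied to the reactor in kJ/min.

Extent of reaction ξ = 0.369 × 64.2 = 23.69 mol/h
Reaction term: ξ·ΔH°_rxn = 23.69 × 50.2 = 1189.2 kJ/h
Sensible, feed 48.4→25 °C: -95.245 kJ/h
Outlet flows (mol/h): A 40.51, B 23.69
Sensible, products 25→129 °C: 402.12 kJ/h
Q = ΔH = 1496.1 kJ/h = 0.41558 kW
Heat supplied = 24.935 kJ/min

Q_in = 24.9 kJ/min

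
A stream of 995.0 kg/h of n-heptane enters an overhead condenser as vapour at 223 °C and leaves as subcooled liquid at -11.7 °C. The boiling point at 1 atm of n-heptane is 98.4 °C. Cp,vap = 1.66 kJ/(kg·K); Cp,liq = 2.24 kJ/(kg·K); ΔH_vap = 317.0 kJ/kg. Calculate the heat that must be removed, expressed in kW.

Q_c = 213 kW

vapour 223→98.4 °C: -206.84 kJ/kg
condensation at 98.4 °C: -317 kJ/kg
liquid 98.4→-11.7 °C: -246.62 kJ/kg
Δh = -206.84 + -317 + -246.62 = -770.46 kJ/kg
Q = ṁ·Δh = 995.0 kg/h × -770.46 kJ/kg = -766610 kJ/h
|Q| = 212.95 kW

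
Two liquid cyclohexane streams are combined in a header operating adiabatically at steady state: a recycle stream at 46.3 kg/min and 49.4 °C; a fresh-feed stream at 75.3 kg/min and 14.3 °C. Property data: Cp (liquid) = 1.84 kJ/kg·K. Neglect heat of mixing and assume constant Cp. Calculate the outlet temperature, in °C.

No heat crosses the boundary, so H_out = H_in.
Σ ṁᵢCp,ᵢTᵢ = 46.3×1.84×49.4 + 75.3×1.84×14.3 = 6189.8
Σ ṁᵢCp,ᵢ = 46.3×1.84 + 75.3×1.84 = 223.74
T_out = 6189.8 / 223.74 = 27.665 °C

T_out = 27.7 °C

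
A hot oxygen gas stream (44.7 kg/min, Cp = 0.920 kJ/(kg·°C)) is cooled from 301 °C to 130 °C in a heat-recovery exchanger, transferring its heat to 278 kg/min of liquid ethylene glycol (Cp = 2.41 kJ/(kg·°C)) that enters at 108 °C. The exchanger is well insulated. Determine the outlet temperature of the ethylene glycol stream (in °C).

Heat released by hot stream: Q = 44.7 × 0.920 × (301 − 130) = 7032.2 kJ/min
Energy balance on cold side (adiabatic exchanger): Q = ṁ_c·Cp_c·(T_c,out − T_c,in)
T_c,out = 108 + 7032.2/(278 × 2.41) = 118.5 °C

T_c,out = 118 °C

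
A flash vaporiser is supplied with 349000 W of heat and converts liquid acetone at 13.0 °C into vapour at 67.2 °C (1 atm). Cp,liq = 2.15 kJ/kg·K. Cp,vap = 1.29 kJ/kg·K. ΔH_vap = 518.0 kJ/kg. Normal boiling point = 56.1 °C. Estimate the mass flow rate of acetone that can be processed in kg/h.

ṁ = 2010 kg/h

Δh = 2.15×(56.1−13.0) + 518.0 + 1.29×(67.2−56.1) = 624.98 kJ/kg
Q = 349000 W = 349 kJ/s = 1.2564e+06 kJ/h
ṁ = Q/Δh = 1.2564e+06 / 624.98 = 2010.3 kg/h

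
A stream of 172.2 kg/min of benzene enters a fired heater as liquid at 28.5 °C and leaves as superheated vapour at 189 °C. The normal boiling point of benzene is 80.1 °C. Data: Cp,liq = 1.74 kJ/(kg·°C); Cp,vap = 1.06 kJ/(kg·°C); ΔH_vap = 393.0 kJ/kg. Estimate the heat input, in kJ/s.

Q = 1720 kJ/s

liquid 28.5→80.1 °C: 89.784 kJ/kg
vaporisation at 80.1 °C: 393 kJ/kg
vapour 80.1→189 °C: 115.43 kJ/kg
Δh = 89.784 + 393 + 115.43 = 598.22 kJ/kg
Q = ṁ·Δh = 172.2 kg/min × 598.22 kJ/kg = 103010 kJ/min
|Q| = 1716.9 kW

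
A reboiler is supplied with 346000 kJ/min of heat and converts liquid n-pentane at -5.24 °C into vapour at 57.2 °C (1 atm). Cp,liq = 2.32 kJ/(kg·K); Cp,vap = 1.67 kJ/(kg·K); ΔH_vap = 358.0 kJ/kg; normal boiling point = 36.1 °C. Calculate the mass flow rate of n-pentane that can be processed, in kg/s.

Δh = 2.32×(36.1−-5.24) + 358.0 + 1.67×(57.2−36.1) = 489.15 kJ/kg
Q = 346000 kJ/min = 5766.7 kJ/s = 5766.7 kJ/s
ṁ = Q/Δh = 5766.7 / 489.15 = 11.789 kg/s

ṁ = 11.8 kg/s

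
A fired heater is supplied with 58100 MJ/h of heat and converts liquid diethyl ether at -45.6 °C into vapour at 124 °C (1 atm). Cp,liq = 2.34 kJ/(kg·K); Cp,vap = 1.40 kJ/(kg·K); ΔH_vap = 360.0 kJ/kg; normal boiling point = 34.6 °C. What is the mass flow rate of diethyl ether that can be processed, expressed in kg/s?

ṁ = 24.0 kg/s

Δh = 2.34×(34.6−-45.6) + 360.0 + 1.40×(124−34.6) = 672.83 kJ/kg
Q = 58100 MJ/h = 16139 kJ/s = 16139 kJ/s
ṁ = Q/Δh = 16139 / 672.83 = 23.987 kg/s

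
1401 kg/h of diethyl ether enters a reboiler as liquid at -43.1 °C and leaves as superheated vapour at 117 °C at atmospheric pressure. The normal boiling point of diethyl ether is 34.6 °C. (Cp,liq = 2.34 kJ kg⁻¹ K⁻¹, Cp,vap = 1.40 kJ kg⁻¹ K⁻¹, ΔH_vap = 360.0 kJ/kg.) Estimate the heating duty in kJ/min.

Q = 15300 kJ/min

liquid -43.1→34.6 °C: 181.82 kJ/kg
vaporisation at 34.6 °C: 360 kJ/kg
vapour 34.6→117 °C: 115.36 kJ/kg
Δh = 181.82 + 360 + 115.36 = 657.18 kJ/kg
Q = ṁ·Δh = 1401 kg/h × 657.18 kJ/kg = 920710 kJ/h
|Q| = 255.75 kW = 15345 kJ/min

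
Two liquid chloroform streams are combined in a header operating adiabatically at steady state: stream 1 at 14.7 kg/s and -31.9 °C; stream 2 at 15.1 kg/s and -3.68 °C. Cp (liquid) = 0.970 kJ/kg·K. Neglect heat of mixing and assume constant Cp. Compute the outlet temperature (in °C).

T_out = -17.6 °C

Energy balance with Q = 0: Σ ṁᵢCp,ᵢ(T_out − Tᵢ) = 0
Σ ṁᵢCp,ᵢTᵢ = 14.7×0.970×-31.9 + 15.1×0.970×-3.68 = -508.76
Σ ṁᵢCp,ᵢ = 14.7×0.970 + 15.1×0.970 = 28.906
T_out = -508.76 / 28.906 = -17.601 °C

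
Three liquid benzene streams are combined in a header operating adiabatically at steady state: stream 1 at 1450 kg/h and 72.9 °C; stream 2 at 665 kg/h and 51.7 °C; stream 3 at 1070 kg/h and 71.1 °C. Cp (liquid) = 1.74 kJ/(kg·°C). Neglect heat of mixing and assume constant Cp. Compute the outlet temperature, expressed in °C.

T_out = 67.9 °C

Energy balance with Q = 0: Σ ṁᵢCp,ᵢ(T_out − Tᵢ) = 0
Σ ṁᵢCp,ᵢTᵢ = 1450×1.74×72.9 + 665×1.74×51.7 + 1070×1.74×71.1 = 376120
Σ ṁᵢCp,ᵢ = 1450×1.74 + 665×1.74 + 1070×1.74 = 5541.9
T_out = 376120 / 5541.9 = 67.869 °C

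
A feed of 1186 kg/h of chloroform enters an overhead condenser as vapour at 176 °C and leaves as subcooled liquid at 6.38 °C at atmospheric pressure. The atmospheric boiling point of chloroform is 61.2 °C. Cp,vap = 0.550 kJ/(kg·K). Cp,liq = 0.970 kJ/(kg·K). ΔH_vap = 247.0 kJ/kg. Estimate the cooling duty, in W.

vapour 176→61.2 °C: -63.14 kJ/kg
condensation at 61.2 °C: -247 kJ/kg
liquid 61.2→6.38 °C: -53.175 kJ/kg
Δh = -63.14 + -247 + -53.175 = -363.32 kJ/kg
Q = ṁ·Δh = 1186 kg/h × -363.32 kJ/kg = -430890 kJ/h
|Q| = 119.69 kW = 119690 W

Q_c = 120000 W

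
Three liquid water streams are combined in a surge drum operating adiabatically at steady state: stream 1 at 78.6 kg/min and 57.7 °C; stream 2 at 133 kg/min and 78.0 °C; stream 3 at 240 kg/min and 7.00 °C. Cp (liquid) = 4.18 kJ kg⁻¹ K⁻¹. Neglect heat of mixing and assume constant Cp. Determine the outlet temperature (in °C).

T_out = 36.7 °C

Adiabatic, steady state ⇒ Σ ṁᵢCp,ᵢ(T_out − Tᵢ) = 0
Σ ṁᵢCp,ᵢTᵢ = 78.6×4.18×57.7 + 133×4.18×78.0 + 240×4.18×7.00 = 69343
Σ ṁᵢCp,ᵢ = 78.6×4.18 + 133×4.18 + 240×4.18 = 1887.7
T_out = 69343 / 1887.7 = 36.734 °C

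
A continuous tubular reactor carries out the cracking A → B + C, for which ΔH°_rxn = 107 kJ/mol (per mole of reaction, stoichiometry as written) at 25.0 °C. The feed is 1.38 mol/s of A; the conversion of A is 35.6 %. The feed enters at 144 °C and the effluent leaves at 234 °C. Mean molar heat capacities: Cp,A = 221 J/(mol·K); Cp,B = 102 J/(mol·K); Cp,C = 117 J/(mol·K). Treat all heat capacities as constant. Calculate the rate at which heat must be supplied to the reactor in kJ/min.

Q_in = 4790 kJ/min

Extent of reaction ξ = 0.356 × 1.38 = 0.49128 mol/s
Reaction term: ξ·ΔH°_rxn = 0.49128 × 107 = 52.567 kJ/s
Sensible, feed 144→25 °C: -36.293 kJ/s
Outlet flows (mol/s): A 0.88872, B 0.49128, C 0.49128
Sensible, products 25→234 °C: 63.535 kJ/s
Q = ΔH = 79.81 kJ/s = 79.81 kW
Heat supplied = 4788.6 kJ/min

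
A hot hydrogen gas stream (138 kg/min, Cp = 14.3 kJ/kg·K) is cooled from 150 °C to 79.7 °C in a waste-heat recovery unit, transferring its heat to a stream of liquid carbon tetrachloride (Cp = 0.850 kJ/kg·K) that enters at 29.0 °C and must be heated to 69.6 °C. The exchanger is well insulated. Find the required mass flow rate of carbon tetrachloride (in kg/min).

Heat released by hot stream: Q = 138 × 14.3 × (150 − 79.7) = 138730 kJ/min
Energy balance on cold side (adiabatic exchanger): Q = ṁ_c·Cp_c·(T_c,out − T_c,in)
ṁ_c = 138730 / [0.850 × (69.6 − 29.0)] = 4020 kg/min

ṁ_c = 4020 kg/min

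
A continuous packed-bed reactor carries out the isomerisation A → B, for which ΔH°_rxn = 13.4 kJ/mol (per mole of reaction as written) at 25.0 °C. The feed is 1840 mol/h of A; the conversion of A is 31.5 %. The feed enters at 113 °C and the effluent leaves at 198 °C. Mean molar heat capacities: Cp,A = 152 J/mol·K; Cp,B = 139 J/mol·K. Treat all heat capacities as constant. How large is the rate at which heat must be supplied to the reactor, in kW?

Extent of reaction ξ = 0.315 × 1840 = 579.6 mol/h
Reaction term: ξ·ΔH°_rxn = 579.6 × 13.4 = 7766.6 kJ/h
Sensible, feed 113→25 °C: -24612 kJ/h
Outlet flows (mol/h): A 1260.4, B 579.6
Sensible, products 25→198 °C: 47081 kJ/h
Q = ΔH = 30236 kJ/h = 8.3989 kW
Heat supplied = 8.3989 kW

Q_in = 8.40 kW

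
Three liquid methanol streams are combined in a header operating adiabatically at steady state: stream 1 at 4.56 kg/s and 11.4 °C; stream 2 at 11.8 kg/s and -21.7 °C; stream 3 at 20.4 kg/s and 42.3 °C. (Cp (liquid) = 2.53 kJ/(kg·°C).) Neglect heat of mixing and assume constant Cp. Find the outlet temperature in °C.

T_out = 17.9 °C

No heat crosses the boundary, so H_out = H_in.
Σ ṁᵢCp,ᵢTᵢ = 4.56×2.53×11.4 + 11.8×2.53×-21.7 + 20.4×2.53×42.3 = 1666.9
Σ ṁᵢCp,ᵢ = 4.56×2.53 + 11.8×2.53 + 20.4×2.53 = 93.003
T_out = 1666.9 / 93.003 = 17.923 °C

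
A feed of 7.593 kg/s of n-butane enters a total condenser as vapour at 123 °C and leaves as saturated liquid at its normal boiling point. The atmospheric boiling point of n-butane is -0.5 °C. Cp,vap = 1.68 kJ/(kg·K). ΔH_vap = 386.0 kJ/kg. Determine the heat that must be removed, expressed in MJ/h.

vapour 123→-0.5 °C: -207.48 kJ/kg
condensation at -0.5 °C: -386 kJ/kg
Δh = -207.48 + -386 = -593.48 kJ/kg
Q = ṁ·Δh = 7.593 kg/s × -593.48 kJ/kg = -4506.3 kJ/s
|Q| = 4506.3 kW = 16223 MJ/h

Q_c = 16200 MJ/h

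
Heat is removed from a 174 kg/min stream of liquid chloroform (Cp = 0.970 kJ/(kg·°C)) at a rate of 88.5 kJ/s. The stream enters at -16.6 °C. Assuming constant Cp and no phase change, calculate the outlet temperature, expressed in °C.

Q = 88.5 kJ/s = 5310 kJ/min
ΔT = Q/(ṁ·Cp) = 5310/(174×0.970) = 31.461 K
T_out = -16.6 − 31.461 = -48.061 °C

T_out = -48.1 °C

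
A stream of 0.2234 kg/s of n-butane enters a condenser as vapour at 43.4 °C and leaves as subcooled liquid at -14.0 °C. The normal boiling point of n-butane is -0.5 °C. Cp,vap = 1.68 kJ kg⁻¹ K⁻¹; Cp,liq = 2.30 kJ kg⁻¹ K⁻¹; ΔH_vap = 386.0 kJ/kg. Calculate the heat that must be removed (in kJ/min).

vapour 43.4→-0.5 °C: -73.752 kJ/kg
condensation at -0.5 °C: -386 kJ/kg
liquid -0.5→-14.0 °C: -31.05 kJ/kg
Δh = -73.752 + -386 + -31.05 = -490.8 kJ/kg
Q = ṁ·Δh = 0.2234 kg/s × -490.8 kJ/kg = -109.65 kJ/s
|Q| = 109.65 kW = 6578.7 kJ/min

Q_c = 6580 kJ/min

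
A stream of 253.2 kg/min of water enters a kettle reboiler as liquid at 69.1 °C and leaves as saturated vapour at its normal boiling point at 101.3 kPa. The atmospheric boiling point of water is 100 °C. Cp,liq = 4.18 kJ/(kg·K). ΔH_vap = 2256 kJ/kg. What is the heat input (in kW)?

liquid 69.1→100 °C: 129.16 kJ/kg
vaporisation at 100 °C: 2256 kJ/kg
Δh = 129.16 + 2256 = 2385.2 kJ/kg
Q = ṁ·Δh = 253.2 kg/min × 2385.2 kJ/kg = 603920 kJ/min
|Q| = 10065 kW

Q = 10100 kW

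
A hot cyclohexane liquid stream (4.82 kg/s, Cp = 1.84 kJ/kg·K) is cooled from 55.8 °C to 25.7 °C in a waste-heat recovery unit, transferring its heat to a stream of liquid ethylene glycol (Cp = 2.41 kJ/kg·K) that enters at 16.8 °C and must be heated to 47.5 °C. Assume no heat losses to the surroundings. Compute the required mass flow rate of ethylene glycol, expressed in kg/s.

Heat released by hot stream: Q = 4.82 × 1.84 × (55.8 − 25.7) = 266.95 kJ/s
Energy balance on cold side (adiabatic exchanger): Q = ṁ_c·Cp_c·(T_c,out − T_c,in)
ṁ_c = 266.95 / [2.41 × (47.5 − 16.8)] = 3.6081 kg/s

ṁ_c = 3.61 kg/s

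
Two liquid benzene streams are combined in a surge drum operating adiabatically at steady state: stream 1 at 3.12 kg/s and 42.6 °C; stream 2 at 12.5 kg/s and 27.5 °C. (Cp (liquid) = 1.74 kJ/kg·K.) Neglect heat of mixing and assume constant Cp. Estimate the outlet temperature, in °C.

T_out = 30.5 °C

No heat crosses the boundary, so H_out = H_in.
Σ ṁᵢCp,ᵢTᵢ = 3.12×1.74×42.6 + 12.5×1.74×27.5 = 829.39
Σ ṁᵢCp,ᵢ = 3.12×1.74 + 12.5×1.74 = 27.179
T_out = 829.39 / 27.179 = 30.516 °C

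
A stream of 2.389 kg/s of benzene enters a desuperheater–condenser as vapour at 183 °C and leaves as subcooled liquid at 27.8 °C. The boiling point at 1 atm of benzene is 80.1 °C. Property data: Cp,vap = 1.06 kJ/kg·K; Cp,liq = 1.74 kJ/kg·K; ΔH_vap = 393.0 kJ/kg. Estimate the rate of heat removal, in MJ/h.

vapour 183→80.1 °C: -109.07 kJ/kg
condensation at 80.1 °C: -393 kJ/kg
liquid 80.1→27.8 °C: -91.002 kJ/kg
Δh = -109.07 + -393 + -91.002 = -593.08 kJ/kg
Q = ṁ·Δh = 2.389 kg/s × -593.08 kJ/kg = -1416.9 kJ/s
|Q| = 1416.9 kW = 5100.7 MJ/h

Q_c = 5100 MJ/h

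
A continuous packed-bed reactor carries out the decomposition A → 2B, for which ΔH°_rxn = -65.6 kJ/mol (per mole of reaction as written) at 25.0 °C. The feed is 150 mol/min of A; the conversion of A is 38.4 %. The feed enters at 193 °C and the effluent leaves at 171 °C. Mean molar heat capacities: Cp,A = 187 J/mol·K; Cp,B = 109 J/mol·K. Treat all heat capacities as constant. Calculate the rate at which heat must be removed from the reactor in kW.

Extent of reaction ξ = 0.384 × 150 = 57.6 mol/min
Reaction term: ξ·ΔH°_rxn = 57.6 × -65.6 = -3778.6 kJ/min
Sensible, feed 193→25 °C: -4712.4 kJ/min
Outlet flows (mol/min): A 92.4, B 115.2
Sensible, products 25→171 °C: 4356 kJ/min
Q = ΔH = -4135 kJ/min = -68.916 kW
Heat removed = 68.916 kW

Q_out = 68.9 kW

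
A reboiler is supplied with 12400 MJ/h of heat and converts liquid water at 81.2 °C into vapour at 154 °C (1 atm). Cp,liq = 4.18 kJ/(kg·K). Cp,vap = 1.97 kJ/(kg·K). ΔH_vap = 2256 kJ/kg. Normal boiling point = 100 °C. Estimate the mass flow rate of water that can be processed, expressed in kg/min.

ṁ = 84.7 kg/min

Δh = 4.18×(100−81.2) + 2256 + 1.97×(154−100) = 2441 kJ/kg
Q = 12400 MJ/h = 3444.4 kJ/s = 206670 kJ/min
ṁ = Q/Δh = 206670 / 2441 = 84.666 kg/min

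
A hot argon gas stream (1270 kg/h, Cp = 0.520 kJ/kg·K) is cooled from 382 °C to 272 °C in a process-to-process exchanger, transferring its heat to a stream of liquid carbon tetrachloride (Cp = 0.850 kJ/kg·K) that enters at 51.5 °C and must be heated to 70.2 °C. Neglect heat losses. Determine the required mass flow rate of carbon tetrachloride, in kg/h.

Heat released by hot stream: Q = 1270 × 0.520 × (382 − 272) = 72644 kJ/h
Energy balance on cold side (adiabatic exchanger): Q = ṁ_c·Cp_c·(T_c,out − T_c,in)
ṁ_c = 72644 / [0.850 × (70.2 − 51.5)] = 4570.2 kg/h

ṁ_c = 4570 kg/h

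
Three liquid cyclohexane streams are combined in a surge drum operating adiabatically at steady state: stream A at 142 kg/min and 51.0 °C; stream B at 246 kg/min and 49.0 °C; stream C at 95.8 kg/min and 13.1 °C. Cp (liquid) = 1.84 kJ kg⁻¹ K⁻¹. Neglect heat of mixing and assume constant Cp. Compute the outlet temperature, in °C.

Adiabatic, steady state ⇒ Σ ṁᵢCp,ᵢ(T_out − Tᵢ) = 0
T_out = Σ ṁᵢCp,ᵢTᵢ / Σ ṁᵢCp,ᵢ
      = 37814 / 890.19 = 42.478 °C

T_out = 42.5 °C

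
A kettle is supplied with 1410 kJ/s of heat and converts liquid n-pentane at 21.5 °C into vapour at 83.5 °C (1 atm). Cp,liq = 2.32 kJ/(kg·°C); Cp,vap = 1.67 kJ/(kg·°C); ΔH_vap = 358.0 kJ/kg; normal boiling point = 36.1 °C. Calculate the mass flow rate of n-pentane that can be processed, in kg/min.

Δh = 2.32×(36.1−21.5) + 358.0 + 1.67×(83.5−36.1) = 471.03 kJ/kg
Q = 1410 kJ/s = 1410 kJ/s = 84600 kJ/min
ṁ = Q/Δh = 84600 / 471.03 = 179.61 kg/min

ṁ = 180 kg/min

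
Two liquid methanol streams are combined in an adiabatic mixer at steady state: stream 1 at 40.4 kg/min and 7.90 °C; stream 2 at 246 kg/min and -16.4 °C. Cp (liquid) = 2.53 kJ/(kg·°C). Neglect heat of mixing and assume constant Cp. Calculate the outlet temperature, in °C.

T_out = -13.0 °C

Energy balance with Q = 0: Σ ṁᵢCp,ᵢ(T_out − Tᵢ) = 0
Σ ṁᵢCp,ᵢTᵢ = 40.4×2.53×7.90 + 246×2.53×-16.4 = -9399.6
Σ ṁᵢCp,ᵢ = 40.4×2.53 + 246×2.53 = 724.59
T_out = -9399.6 / 724.59 = -12.972 °C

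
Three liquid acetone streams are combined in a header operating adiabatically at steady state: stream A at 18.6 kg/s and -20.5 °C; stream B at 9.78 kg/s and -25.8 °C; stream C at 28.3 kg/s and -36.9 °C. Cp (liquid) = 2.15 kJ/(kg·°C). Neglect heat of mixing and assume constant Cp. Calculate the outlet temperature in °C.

T_out = -29.6 °C

No heat crosses the boundary, so H_out = H_in.
T_out = Σ ṁᵢCp,ᵢTᵢ / Σ ṁᵢCp,ᵢ
      = -3607.5 / 121.86 = -29.603 °C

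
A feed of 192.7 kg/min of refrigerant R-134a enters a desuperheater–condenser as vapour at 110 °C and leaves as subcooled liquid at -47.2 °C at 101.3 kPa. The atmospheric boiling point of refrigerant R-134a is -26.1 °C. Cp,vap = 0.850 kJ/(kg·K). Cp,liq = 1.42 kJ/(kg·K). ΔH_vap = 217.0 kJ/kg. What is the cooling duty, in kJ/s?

Q_c = 1160 kJ/s

vapour 110→-26.1 °C: -115.68 kJ/kg
condensation at -26.1 °C: -217 kJ/kg
liquid -26.1→-47.2 °C: -29.962 kJ/kg
Δh = -115.68 + -217 + -29.962 = -362.65 kJ/kg
Q = ṁ·Δh = 192.7 kg/min × -362.65 kJ/kg = -69882 kJ/min
|Q| = 1164.7 kW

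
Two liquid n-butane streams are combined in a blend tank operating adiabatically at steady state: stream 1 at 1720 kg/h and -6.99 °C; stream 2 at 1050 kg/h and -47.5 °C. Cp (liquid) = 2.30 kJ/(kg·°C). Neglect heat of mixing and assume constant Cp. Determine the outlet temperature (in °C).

Energy balance with Q = 0: Σ ṁᵢCp,ᵢ(T_out − Tᵢ) = 0
Σ ṁᵢCp,ᵢTᵢ = 1720×2.30×-6.99 + 1050×2.30×-47.5 = -142360
Σ ṁᵢCp,ᵢ = 1720×2.30 + 1050×2.30 = 6371
T_out = -142360 / 6371 = -22.346 °C

T_out = -22.3 °C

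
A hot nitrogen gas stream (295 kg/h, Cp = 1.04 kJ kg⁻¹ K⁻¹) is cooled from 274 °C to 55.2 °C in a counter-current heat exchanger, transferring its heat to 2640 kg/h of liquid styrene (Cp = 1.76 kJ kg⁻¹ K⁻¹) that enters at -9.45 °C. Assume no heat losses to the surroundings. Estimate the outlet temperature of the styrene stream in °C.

Heat released by hot stream: Q = 295 × 1.04 × (274 − 55.2) = 67128 kJ/h
Energy balance on cold side (adiabatic exchanger): Q = ṁ_c·Cp_c·(T_c,out − T_c,in)
T_c,out = -9.45 + 67128/(2640 × 1.76) = 4.9973 °C

T_c,out = 5.00 °C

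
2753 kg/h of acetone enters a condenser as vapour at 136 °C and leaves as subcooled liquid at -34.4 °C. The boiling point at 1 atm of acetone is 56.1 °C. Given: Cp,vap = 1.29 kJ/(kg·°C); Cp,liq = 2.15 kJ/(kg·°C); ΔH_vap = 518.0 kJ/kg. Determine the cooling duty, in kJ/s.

Q_c = 624 kJ/s

vapour 136→56.1 °C: -103.07 kJ/kg
condensation at 56.1 °C: -518 kJ/kg
liquid 56.1→-34.4 °C: -194.57 kJ/kg
Δh = -103.07 + -518 + -194.57 = -815.65 kJ/kg
Q = ṁ·Δh = 2753 kg/h × -815.65 kJ/kg = -2.2455e+06 kJ/h
|Q| = 623.74 kW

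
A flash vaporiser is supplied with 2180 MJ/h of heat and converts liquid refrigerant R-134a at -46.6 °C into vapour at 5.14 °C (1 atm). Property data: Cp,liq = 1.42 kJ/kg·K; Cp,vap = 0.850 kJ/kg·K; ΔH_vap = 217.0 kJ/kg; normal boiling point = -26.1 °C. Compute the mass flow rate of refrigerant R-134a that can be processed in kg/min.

Δh = 1.42×(-26.1−-46.6) + 217.0 + 0.850×(5.14−-26.1) = 272.66 kJ/kg
Q = 2180 MJ/h = 605.56 kJ/s = 36333 kJ/min
ṁ = Q/Δh = 36333 / 272.66 = 133.25 kg/min

ṁ = 133 kg/min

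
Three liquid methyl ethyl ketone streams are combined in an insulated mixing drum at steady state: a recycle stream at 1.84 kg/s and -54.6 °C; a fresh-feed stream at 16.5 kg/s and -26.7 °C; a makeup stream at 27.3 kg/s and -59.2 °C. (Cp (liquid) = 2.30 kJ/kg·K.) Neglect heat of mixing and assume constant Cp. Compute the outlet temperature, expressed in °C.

T_out = -47.3 °C

Adiabatic, steady state ⇒ Σ ṁᵢCp,ᵢ(T_out − Tᵢ) = 0
Σ ṁᵢCp,ᵢTᵢ = 1.84×2.30×-54.6 + 16.5×2.30×-26.7 + 27.3×2.30×-59.2 = -4961.5
Σ ṁᵢCp,ᵢ = 1.84×2.30 + 16.5×2.30 + 27.3×2.30 = 104.97
T_out = -4961.5 / 104.97 = -47.265 °C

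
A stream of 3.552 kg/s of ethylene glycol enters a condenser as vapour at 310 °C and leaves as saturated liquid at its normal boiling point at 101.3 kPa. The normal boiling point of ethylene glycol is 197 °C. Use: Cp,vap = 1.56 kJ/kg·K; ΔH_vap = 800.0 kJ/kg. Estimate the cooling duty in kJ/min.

vapour 310→197 °C: -176.28 kJ/kg
condensation at 197 °C: -800 kJ/kg
Δh = -176.28 + -800 = -976.28 kJ/kg
Q = ṁ·Δh = 3.552 kg/s × -976.28 kJ/kg = -3467.7 kJ/s
|Q| = 3467.7 kW = 208060 kJ/min

Q_c = 208000 kJ/min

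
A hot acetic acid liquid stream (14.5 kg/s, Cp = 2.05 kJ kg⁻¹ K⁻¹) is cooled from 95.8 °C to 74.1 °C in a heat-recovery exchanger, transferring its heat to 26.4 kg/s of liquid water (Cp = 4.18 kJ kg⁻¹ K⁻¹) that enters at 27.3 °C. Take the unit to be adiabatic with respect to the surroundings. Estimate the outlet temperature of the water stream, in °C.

Heat released by hot stream: Q = 14.5 × 2.05 × (95.8 − 74.1) = 645.03 kJ/s
Energy balance on cold side (adiabatic exchanger): Q = ṁ_c·Cp_c·(T_c,out − T_c,in)
T_c,out = 27.3 + 645.03/(26.4 × 4.18) = 33.145 °C

T_c,out = 33.1 °C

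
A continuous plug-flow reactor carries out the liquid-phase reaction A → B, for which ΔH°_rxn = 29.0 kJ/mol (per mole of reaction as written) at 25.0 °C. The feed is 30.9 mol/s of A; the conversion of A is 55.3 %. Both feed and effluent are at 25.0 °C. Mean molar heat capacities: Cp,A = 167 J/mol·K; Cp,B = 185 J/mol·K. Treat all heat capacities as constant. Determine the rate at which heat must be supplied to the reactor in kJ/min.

Q_in = 29700 kJ/min

Extent of reaction ξ = 0.553 × 30.9 = 17.088 mol/s
Reaction term: ξ·ΔH°_rxn = 17.088 × 29.0 = 495.54 kJ/s
Q = ΔH = 495.54 kJ/s = 495.54 kW
Heat supplied = 29733 kJ/min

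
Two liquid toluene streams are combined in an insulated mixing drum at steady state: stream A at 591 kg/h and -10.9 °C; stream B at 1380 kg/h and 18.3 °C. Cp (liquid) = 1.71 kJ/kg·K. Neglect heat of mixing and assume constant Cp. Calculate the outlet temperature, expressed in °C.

T_out = 9.54 °C

No heat crosses the boundary, so H_out = H_in.
T_out = Σ ṁᵢCp,ᵢTᵢ / Σ ṁᵢCp,ᵢ
      = 32169 / 3370.4 = 9.5444 °C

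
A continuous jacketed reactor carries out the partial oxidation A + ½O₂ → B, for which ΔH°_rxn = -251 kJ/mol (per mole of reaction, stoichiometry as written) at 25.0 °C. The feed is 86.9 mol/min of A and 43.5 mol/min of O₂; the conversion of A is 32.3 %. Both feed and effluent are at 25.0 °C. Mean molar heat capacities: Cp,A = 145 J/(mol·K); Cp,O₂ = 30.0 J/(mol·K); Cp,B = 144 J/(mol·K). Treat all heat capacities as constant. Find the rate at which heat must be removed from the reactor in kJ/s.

Extent of reaction ξ = 0.323 × 86.9 = 28.069 mol/min
Reaction term: ξ·ΔH°_rxn = 28.069 × -251 = -7045.2 kJ/min
Q = ΔH = -7045.2 kJ/min = -117.42 kW
Heat removed = 117.42 kJ/s

Q_out = 117 kJ/s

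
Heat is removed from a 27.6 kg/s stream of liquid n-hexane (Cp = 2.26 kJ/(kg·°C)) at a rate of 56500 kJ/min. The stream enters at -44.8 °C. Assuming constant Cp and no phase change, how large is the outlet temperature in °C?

T_out = -59.9 °C

Q = 56500 kJ/min = 941.67 kJ/s
ΔT = Q/(ṁ·Cp) = 941.67/(27.6×2.26) = 15.097 K
T_out = -44.8 − 15.097 = -59.897 °C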